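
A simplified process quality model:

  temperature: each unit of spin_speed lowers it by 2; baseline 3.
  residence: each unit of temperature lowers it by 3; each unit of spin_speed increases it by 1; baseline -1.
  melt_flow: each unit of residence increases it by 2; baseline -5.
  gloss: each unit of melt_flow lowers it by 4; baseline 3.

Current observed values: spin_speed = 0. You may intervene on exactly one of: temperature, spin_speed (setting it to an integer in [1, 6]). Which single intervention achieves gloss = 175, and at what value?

set temperature = 6

Intervening on temperature: with other inputs at their observed values, gloss = 24*temperature + 31. Solving for 175 gives temperature = 6, within [1, 6].
Intervening on spin_speed: gloss = -56*spin_speed + 103. Reaching 175 requires spin_speed = -9/7, not an integer.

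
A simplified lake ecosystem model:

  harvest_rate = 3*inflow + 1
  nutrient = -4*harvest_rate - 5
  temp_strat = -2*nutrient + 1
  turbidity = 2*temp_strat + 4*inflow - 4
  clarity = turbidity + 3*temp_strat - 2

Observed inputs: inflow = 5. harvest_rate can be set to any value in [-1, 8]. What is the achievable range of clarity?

29 to 389

Intervening on harvest_rate fixes its value directly, overriding its dependence on inflow.
Substituting into the temp_strat equation gives temp_strat = 8*harvest_rate + 11.
Substituting into the turbidity equation gives turbidity = 16*harvest_rate + 38.
Substituting into the clarity equation gives clarity = 40*harvest_rate + 69.
Linear in harvest_rate, so extremes are at the endpoints: harvest_rate = -1 gives clarity = 29; harvest_rate = 8 gives clarity = 389.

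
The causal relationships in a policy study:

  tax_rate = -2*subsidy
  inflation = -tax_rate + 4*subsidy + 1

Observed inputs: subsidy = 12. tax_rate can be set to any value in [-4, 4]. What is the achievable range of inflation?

Intervening on tax_rate fixes its value directly, overriding its dependence on subsidy.
Substituting into the inflation equation gives inflation = -tax_rate + 49.
Linear in tax_rate, so extremes are at the endpoints: tax_rate = -4 gives inflation = 53; tax_rate = 4 gives inflation = 45.

45 to 53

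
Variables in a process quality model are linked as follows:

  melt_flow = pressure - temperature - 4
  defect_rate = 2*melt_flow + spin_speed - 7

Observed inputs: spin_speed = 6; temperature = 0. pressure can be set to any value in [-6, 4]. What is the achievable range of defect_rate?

-21 to -1

Substituting into the melt_flow equation gives melt_flow = pressure - 4.
Substituting into the defect_rate equation gives defect_rate = 2*pressure - 9.
Linear in pressure, so extremes are at the endpoints: pressure = -6 gives defect_rate = -21; pressure = 4 gives defect_rate = -1.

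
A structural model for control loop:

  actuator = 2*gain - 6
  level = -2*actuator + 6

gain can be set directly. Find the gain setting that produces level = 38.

Substituting into the level equation gives level = -4*gain + 18.
Solve -4*gain + 18 = 38: gain = (38 - 18) / -4 = -5.

gain = -5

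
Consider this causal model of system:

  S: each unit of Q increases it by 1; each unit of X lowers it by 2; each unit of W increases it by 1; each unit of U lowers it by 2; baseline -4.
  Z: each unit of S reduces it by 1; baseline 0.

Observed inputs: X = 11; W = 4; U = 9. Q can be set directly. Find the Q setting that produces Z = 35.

Q = 5

Substituting into the S equation gives S = Q - 40.
Substituting into the Z equation gives Z = -Q + 40.
Solve -Q + 40 = 35: Q = (35 - 40) / -1 = 5.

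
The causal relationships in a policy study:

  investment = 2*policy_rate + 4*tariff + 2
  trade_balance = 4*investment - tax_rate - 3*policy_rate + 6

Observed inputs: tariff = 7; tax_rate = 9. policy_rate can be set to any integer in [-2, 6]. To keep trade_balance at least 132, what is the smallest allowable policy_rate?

policy_rate = 3

Substituting into the investment equation gives investment = 2*policy_rate + 30.
trade_balance becomes 5*policy_rate + 117.
Require 5*policy_rate + 117 ≥ 132, so policy_rate ≥ 3.
The smallest integer in [-2, 6] satisfying this is 3.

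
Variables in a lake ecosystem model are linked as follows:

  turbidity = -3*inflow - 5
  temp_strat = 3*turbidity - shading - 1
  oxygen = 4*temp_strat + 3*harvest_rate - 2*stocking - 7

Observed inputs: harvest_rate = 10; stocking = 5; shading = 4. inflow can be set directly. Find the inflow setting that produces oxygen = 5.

inflow = -2

Substituting into the temp_strat equation gives temp_strat = -9*inflow - 20.
oxygen becomes -36*inflow - 67.
Solve -36*inflow - 67 = 5: inflow = (5 + 67) / -36 = -2.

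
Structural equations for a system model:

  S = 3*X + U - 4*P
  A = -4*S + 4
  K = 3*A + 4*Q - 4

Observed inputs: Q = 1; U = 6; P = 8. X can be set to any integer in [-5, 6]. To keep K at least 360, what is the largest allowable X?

X = -1

Substituting into the S equation gives S = 3*X - 26.
Substituting into the A equation gives A = -12*X + 108.
Substituting into the K equation gives K = -36*X + 324.
Require -36*X + 324 ≥ 360, so X ≤ -1.
The largest integer in [-5, 6] satisfying this is -1.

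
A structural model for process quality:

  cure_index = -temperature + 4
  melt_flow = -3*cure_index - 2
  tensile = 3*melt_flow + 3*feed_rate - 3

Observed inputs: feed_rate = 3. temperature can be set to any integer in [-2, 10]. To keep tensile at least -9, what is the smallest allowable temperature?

Substituting into the melt_flow equation gives melt_flow = 3*temperature - 14.
This gives tensile = 9*temperature - 36.
Require 9*temperature - 36 ≥ -9, so temperature ≥ 3.
The smallest integer in [-2, 10] satisfying this is 3.

temperature = 3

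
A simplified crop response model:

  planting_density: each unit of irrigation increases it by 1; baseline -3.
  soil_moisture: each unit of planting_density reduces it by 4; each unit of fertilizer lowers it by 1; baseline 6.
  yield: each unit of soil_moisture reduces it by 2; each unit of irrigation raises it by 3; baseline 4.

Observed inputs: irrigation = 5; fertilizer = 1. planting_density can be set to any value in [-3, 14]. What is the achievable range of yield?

Intervening on planting_density fixes its value directly, overriding its dependence on irrigation.
Substituting into the soil_moisture equation gives soil_moisture = -4*planting_density + 5.
Substituting into the yield equation gives yield = 8*planting_density + 9.
Linear in planting_density, so extremes are at the endpoints: planting_density = -3 gives yield = -15; planting_density = 14 gives yield = 121.

-15 to 121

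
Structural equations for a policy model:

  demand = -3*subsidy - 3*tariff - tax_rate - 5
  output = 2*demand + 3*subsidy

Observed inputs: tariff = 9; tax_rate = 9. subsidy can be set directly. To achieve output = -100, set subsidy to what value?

Substituting into the demand equation gives demand = -3*subsidy - 41.
output becomes -3*subsidy - 82.
Solve -3*subsidy - 82 = -100: subsidy = (-100 + 82) / -3 = 6.

subsidy = 6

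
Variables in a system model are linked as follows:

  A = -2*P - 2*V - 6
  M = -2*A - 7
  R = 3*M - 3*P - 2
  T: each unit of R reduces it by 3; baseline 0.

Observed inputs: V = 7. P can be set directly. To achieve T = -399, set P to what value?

P = 4

Substituting into the A equation gives A = -2*P - 20.
This gives M = 4*P + 33.
So R = 9*P + 97.
Substituting into the T equation gives T = -27*P - 291.
Solve -27*P - 291 = -399: P = (-399 + 291) / -27 = 4.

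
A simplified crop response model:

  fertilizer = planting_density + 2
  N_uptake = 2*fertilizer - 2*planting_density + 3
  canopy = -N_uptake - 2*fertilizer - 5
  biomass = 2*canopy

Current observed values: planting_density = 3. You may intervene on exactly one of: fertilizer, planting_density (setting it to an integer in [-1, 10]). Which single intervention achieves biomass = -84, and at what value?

set fertilizer = 10

Intervening on fertilizer: with other inputs at their observed values, biomass = -8*fertilizer - 4. Solving for -84 gives fertilizer = 10, within [-1, 10].
Intervening on planting_density: biomass = -4*planting_density - 32. Reaching -84 requires planting_density = 13, outside [-1, 10].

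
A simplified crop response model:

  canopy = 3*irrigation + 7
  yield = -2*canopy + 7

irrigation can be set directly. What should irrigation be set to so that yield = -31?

irrigation = 4

Substituting into the yield equation gives yield = -6*irrigation - 7.
Solve -6*irrigation - 7 = -31: irrigation = (-31 + 7) / -6 = 4.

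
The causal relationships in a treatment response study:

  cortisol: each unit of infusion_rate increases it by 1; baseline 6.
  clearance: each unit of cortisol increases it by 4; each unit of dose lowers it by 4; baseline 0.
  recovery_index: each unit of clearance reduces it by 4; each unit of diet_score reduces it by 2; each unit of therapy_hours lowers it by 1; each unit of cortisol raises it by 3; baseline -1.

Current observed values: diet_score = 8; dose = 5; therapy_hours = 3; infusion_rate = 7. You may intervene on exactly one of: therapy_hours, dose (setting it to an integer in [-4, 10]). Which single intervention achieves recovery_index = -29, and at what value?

Intervening on therapy_hours: recovery_index = -therapy_hours - 106. Reaching -29 requires therapy_hours = -77, outside [-4, 10].
Intervening on dose: with other inputs at their observed values, recovery_index = 16*dose - 189. Solving for -29 gives dose = 10, within [-4, 10].

set dose = 10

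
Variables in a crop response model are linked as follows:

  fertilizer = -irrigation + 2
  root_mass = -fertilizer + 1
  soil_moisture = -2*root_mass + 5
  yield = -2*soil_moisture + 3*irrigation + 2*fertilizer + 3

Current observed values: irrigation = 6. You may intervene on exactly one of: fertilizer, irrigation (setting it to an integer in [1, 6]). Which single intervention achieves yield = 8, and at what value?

set irrigation = 3

Intervening on fertilizer: yield = -2*fertilizer + 15. Reaching 8 requires fertilizer = 7/2, not an integer.
Intervening on irrigation: with other inputs at their observed values, yield = 5*irrigation - 7. Solving for 8 gives irrigation = 3, within [1, 6].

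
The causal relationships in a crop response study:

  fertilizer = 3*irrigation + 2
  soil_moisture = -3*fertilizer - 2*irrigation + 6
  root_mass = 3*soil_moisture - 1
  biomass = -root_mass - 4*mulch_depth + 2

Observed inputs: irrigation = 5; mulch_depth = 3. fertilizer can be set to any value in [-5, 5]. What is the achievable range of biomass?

-42 to 48

Intervening on fertilizer fixes its value directly, overriding its dependence on irrigation.
Substituting into the soil_moisture equation gives soil_moisture = -3*fertilizer - 4.
Substituting into the root_mass equation gives root_mass = -9*fertilizer - 13.
Substituting into the biomass equation gives biomass = 9*fertilizer + 3.
Linear in fertilizer, so extremes are at the endpoints: fertilizer = -5 gives biomass = -42; fertilizer = 5 gives biomass = 48.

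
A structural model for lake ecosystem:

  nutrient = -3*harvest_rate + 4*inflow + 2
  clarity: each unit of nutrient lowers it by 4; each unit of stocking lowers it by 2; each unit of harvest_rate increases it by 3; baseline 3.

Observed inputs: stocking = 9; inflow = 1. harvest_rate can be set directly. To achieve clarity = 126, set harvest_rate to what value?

Substituting into the nutrient equation gives nutrient = -3*harvest_rate + 6.
Substituting into the clarity equation gives clarity = 15*harvest_rate - 39.
Solve 15*harvest_rate - 39 = 126: harvest_rate = (126 + 39) / 15 = 11.

harvest_rate = 11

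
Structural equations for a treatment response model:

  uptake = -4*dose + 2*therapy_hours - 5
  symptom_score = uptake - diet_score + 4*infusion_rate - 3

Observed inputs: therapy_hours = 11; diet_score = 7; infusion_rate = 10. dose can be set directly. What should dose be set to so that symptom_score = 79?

dose = -8

Substituting into the uptake equation gives uptake = -4*dose + 17.
Substituting into the symptom_score equation gives symptom_score = -4*dose + 47.
Solve -4*dose + 47 = 79: dose = (79 - 47) / -4 = -8.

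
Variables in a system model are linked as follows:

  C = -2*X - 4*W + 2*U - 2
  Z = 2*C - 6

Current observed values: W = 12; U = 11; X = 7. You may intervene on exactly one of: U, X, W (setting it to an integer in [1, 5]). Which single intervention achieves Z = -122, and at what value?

set U = 3

Intervening on U: with other inputs at their observed values, Z = 4*U - 134. Solving for -122 gives U = 3, within [1, 5].
Intervening on X: Z = -4*X - 62. Reaching -122 requires X = 15, outside [1, 5].
Intervening on W: Z = -8*W + 6. Reaching -122 requires W = 16, outside [1, 5].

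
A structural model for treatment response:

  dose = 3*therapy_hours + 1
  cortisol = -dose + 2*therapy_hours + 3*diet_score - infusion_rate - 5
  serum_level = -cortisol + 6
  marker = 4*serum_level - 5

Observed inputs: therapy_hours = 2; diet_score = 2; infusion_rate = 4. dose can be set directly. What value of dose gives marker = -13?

dose = -7

Intervening on dose fixes its value directly, overriding its dependence on therapy_hours.
Substituting into the cortisol equation gives cortisol = -dose + 1.
Substituting into the serum_level equation gives serum_level = dose + 5.
So marker = 4*dose + 15.
Solve 4*dose + 15 = -13: dose = (-13 - 15) / 4 = -7.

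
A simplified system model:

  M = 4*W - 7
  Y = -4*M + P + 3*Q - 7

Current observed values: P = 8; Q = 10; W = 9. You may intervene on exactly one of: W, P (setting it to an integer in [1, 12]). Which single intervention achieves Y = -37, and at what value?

Intervening on W: with other inputs at their observed values, Y = -16*W + 59. Solving for -37 gives W = 6, within [1, 12].
Intervening on P: Y = P - 93. Reaching -37 requires P = 56, outside [1, 12].

set W = 6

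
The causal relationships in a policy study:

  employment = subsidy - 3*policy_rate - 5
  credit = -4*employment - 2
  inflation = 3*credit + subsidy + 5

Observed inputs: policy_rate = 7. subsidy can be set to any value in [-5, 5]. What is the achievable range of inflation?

256 to 366

Substituting into the employment equation gives employment = subsidy - 26.
Substituting into the credit equation gives credit = -4*subsidy + 102.
So inflation = -11*subsidy + 311.
Linear in subsidy, so extremes are at the endpoints: subsidy = -5 gives inflation = 366; subsidy = 5 gives inflation = 256.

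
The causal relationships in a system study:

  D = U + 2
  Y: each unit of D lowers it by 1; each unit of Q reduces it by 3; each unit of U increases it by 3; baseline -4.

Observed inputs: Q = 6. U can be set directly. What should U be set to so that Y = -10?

Substituting into the Y equation gives Y = 2*U - 24.
Solve 2*U - 24 = -10: U = (-10 + 24) / 2 = 7.

U = 7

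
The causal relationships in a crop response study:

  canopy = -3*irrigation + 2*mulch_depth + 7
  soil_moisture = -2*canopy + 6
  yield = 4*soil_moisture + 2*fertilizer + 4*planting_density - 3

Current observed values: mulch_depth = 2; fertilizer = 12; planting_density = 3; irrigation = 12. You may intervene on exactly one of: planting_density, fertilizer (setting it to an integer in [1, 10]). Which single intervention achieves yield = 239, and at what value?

set fertilizer = 3

Intervening on planting_density: yield = 4*planting_density + 245. Reaching 239 requires planting_density = -3/2, not an integer.
Intervening on fertilizer: with other inputs at their observed values, yield = 2*fertilizer + 233. Solving for 239 gives fertilizer = 3, within [1, 10].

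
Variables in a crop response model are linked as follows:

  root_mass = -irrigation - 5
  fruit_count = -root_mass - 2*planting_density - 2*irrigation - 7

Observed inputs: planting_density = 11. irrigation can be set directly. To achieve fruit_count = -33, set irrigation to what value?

irrigation = 9

Substituting into the fruit_count equation gives fruit_count = -irrigation - 24.
Solve -irrigation - 24 = -33: irrigation = (-33 + 24) / -1 = 9.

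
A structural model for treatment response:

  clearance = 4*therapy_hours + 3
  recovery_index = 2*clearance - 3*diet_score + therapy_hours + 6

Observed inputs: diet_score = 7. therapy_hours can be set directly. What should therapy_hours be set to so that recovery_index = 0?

Substituting into the recovery_index equation gives recovery_index = 9*therapy_hours - 9.
Solve 9*therapy_hours - 9 = 0: therapy_hours = (0 + 9) / 9 = 1.

therapy_hours = 1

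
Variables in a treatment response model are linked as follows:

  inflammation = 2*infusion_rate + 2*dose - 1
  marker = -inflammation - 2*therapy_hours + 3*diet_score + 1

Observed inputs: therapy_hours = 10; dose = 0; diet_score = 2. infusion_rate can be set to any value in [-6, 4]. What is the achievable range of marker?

Substituting into the inflammation equation gives inflammation = 2*infusion_rate - 1.
marker becomes -2*infusion_rate - 12.
Linear in infusion_rate, so extremes are at the endpoints: infusion_rate = -6 gives marker = 0; infusion_rate = 4 gives marker = -20.

-20 to 0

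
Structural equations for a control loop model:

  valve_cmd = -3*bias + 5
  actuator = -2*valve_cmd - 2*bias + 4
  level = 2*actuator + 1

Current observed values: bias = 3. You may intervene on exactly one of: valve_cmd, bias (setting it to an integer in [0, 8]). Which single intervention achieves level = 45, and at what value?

Intervening on valve_cmd: level = -4*valve_cmd - 3. Reaching 45 requires valve_cmd = -12, outside [0, 8].
Intervening on bias: with other inputs at their observed values, level = 8*bias - 11. Solving for 45 gives bias = 7, within [0, 8].

set bias = 7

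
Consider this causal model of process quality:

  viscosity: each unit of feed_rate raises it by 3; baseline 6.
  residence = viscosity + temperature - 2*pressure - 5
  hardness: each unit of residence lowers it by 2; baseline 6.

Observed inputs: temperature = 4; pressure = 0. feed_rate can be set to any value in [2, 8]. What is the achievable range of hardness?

-52 to -16

Substituting into the residence equation gives residence = 3*feed_rate + 5.
Substituting into the hardness equation gives hardness = -6*feed_rate - 4.
Linear in feed_rate, so extremes are at the endpoints: feed_rate = 2 gives hardness = -16; feed_rate = 8 gives hardness = -52.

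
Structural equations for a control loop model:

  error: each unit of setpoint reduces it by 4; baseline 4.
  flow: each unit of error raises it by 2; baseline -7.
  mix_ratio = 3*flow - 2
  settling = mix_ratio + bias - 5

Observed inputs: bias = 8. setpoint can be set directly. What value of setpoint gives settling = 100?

setpoint = -4

Substituting into the flow equation gives flow = -8*setpoint + 1.
Substituting into the mix_ratio equation gives mix_ratio = -24*setpoint + 1.
So settling = -24*setpoint + 4.
Solve -24*setpoint + 4 = 100: setpoint = (100 - 4) / -24 = -4.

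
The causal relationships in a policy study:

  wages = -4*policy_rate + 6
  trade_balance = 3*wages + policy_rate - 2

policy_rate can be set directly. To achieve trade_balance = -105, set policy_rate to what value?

Substituting into the trade_balance equation gives trade_balance = -11*policy_rate + 16.
Solve -11*policy_rate + 16 = -105: policy_rate = (-105 - 16) / -11 = 11.

policy_rate = 11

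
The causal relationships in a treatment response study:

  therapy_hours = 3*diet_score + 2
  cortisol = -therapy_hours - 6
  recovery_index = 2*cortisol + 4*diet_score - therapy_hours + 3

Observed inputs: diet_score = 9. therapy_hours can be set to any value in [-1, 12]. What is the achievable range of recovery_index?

Intervening on therapy_hours fixes its value directly, overriding its dependence on diet_score.
Substituting into the recovery_index equation gives recovery_index = -3*therapy_hours + 27.
Linear in therapy_hours, so extremes are at the endpoints: therapy_hours = -1 gives recovery_index = 30; therapy_hours = 12 gives recovery_index = -9.

-9 to 30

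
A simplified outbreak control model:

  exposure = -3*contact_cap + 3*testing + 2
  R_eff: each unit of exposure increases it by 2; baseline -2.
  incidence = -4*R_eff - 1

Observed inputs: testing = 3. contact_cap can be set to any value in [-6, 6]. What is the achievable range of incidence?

Substituting into the exposure equation gives exposure = -3*contact_cap + 11.
This gives R_eff = -6*contact_cap + 20.
This gives incidence = 24*contact_cap - 81.
Linear in contact_cap, so extremes are at the endpoints: contact_cap = -6 gives incidence = -225; contact_cap = 6 gives incidence = 63.

-225 to 63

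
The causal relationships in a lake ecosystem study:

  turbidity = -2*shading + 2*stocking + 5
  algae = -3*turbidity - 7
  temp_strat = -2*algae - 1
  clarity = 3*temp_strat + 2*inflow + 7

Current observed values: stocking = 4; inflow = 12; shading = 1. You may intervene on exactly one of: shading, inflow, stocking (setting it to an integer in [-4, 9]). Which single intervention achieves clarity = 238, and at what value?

Intervening on shading: clarity = -36*shading + 304. Reaching 238 requires shading = 11/6, not an integer.
Intervening on inflow: with other inputs at their observed values, clarity = 2*inflow + 244. Solving for 238 gives inflow = -3, within [-4, 9].
Intervening on stocking: clarity = 36*stocking + 124. Reaching 238 requires stocking = 19/6, not an integer.

set inflow = -3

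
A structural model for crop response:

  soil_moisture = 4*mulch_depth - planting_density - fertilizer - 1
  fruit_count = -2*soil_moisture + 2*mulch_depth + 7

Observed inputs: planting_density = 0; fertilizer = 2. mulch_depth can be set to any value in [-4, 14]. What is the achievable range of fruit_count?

-71 to 37

Substituting into the soil_moisture equation gives soil_moisture = 4*mulch_depth - 3.
This gives fruit_count = -6*mulch_depth + 13.
Linear in mulch_depth, so extremes are at the endpoints: mulch_depth = -4 gives fruit_count = 37; mulch_depth = 14 gives fruit_count = -71.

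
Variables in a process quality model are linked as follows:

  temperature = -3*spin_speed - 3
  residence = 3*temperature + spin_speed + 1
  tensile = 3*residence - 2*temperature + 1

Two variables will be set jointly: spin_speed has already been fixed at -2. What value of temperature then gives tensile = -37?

With spin_speed held at -2:
Intervening on temperature fixes its value directly, overriding its dependence on spin_speed.
Substituting into the residence equation gives residence = 3*temperature - 1.
Substituting into the tensile equation gives tensile = 7*temperature - 2.
Solve 7*temperature - 2 = -37: temperature = (-37 + 2) / 7 = -5.

temperature = -5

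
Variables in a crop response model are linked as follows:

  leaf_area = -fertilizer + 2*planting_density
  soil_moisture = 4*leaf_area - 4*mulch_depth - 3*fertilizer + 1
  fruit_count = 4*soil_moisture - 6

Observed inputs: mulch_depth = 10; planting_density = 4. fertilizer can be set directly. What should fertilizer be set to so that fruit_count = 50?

Substituting into the leaf_area equation gives leaf_area = -fertilizer + 8.
Substituting into the soil_moisture equation gives soil_moisture = -7*fertilizer - 7.
So fruit_count = -28*fertilizer - 34.
Solve -28*fertilizer - 34 = 50: fertilizer = (50 + 34) / -28 = -3.

fertilizer = -3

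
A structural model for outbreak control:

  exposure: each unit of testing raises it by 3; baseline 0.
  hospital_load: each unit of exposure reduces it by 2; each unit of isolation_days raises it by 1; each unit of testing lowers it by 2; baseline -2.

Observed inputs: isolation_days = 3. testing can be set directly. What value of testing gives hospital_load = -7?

Substituting into the hospital_load equation gives hospital_load = -8*testing + 1.
Solve -8*testing + 1 = -7: testing = (-7 - 1) / -8 = 1.

testing = 1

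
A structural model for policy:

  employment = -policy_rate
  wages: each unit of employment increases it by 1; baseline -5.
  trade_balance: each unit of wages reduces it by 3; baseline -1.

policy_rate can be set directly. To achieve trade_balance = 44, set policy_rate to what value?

Substituting into the wages equation gives wages = -policy_rate - 5.
Substituting into the trade_balance equation gives trade_balance = 3*policy_rate + 14.
Solve 3*policy_rate + 14 = 44: policy_rate = (44 - 14) / 3 = 10.

policy_rate = 10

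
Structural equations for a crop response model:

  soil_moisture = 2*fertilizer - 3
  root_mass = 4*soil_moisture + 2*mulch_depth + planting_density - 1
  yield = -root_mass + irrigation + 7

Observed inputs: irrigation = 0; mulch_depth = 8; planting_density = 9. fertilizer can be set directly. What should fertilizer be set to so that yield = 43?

fertilizer = -6

Substituting into the root_mass equation gives root_mass = 8*fertilizer + 12.
So yield = -8*fertilizer - 5.
Solve -8*fertilizer - 5 = 43: fertilizer = (43 + 5) / -8 = -6.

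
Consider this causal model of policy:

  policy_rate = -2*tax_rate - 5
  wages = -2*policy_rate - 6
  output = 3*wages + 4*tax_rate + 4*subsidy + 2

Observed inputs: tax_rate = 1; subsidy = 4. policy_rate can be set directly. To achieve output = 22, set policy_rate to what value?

policy_rate = -3

Intervening on policy_rate fixes its value directly, overriding its dependence on tax_rate.
Substituting into the output equation gives output = -6*policy_rate + 4.
Solve -6*policy_rate + 4 = 22: policy_rate = (22 - 4) / -6 = -3.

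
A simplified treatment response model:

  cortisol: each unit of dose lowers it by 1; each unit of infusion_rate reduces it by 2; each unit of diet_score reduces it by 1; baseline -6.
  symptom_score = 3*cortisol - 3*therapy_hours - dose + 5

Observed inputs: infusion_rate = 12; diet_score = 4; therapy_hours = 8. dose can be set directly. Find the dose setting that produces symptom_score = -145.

dose = 6

Substituting into the cortisol equation gives cortisol = -dose - 34.
So symptom_score = -4*dose - 121.
Solve -4*dose - 121 = -145: dose = (-145 + 121) / -4 = 6.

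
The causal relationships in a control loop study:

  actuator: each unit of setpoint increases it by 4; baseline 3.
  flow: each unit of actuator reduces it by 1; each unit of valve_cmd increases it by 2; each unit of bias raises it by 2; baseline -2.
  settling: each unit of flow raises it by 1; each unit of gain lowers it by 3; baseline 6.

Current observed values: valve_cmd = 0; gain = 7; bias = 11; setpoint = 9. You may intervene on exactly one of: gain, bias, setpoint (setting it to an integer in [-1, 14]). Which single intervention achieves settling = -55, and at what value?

Intervening on gain: with other inputs at their observed values, settling = -3*gain - 13. Solving for -55 gives gain = 14, within [-1, 14].
Intervening on bias: settling = 2*bias - 56. Reaching -55 requires bias = 1/2, not an integer.
Intervening on setpoint: settling = -4*setpoint + 2. Reaching -55 requires setpoint = 57/4, not an integer.

set gain = 14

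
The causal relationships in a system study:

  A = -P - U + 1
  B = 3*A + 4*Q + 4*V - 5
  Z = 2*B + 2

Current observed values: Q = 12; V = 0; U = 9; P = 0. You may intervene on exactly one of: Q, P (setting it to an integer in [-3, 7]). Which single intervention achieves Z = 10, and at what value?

set P = 5

Intervening on Q: Z = 8*Q - 56. Reaching 10 requires Q = 33/4, not an integer.
Intervening on P: with other inputs at their observed values, Z = -6*P + 40. Solving for 10 gives P = 5, within [-3, 7].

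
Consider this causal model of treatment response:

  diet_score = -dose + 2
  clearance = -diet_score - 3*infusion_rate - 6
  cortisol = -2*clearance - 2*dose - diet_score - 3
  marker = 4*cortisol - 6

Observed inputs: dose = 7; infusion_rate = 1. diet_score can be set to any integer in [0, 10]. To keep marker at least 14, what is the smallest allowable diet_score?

diet_score = 4

Intervening on diet_score fixes its value directly, overriding its dependence on dose.
Substituting into the clearance equation gives clearance = -diet_score - 9.
So cortisol = diet_score + 1.
marker becomes 4*diet_score - 2.
Require 4*diet_score - 2 ≥ 14, so diet_score ≥ 4.
The smallest integer in [0, 10] satisfying this is 4.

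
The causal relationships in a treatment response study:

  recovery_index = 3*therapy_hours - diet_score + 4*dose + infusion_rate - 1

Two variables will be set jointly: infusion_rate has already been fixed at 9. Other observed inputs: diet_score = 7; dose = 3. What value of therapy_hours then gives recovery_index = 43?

With infusion_rate held at 9:
Substituting into the recovery_index equation gives recovery_index = 3*therapy_hours + 13.
Solve 3*therapy_hours + 13 = 43: therapy_hours = (43 - 13) / 3 = 10.

therapy_hours = 10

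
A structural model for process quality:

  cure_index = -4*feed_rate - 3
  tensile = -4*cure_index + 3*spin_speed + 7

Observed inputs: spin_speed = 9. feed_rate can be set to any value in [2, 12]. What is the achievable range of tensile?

Substituting into the tensile equation gives tensile = 16*feed_rate + 46.
Linear in feed_rate, so extremes are at the endpoints: feed_rate = 2 gives tensile = 78; feed_rate = 12 gives tensile = 238.

78 to 238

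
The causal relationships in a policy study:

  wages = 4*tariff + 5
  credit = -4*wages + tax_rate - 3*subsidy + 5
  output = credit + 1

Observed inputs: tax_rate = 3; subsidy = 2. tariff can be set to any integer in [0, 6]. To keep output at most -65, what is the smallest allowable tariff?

Substituting into the credit equation gives credit = -16*tariff - 18.
So output = -16*tariff - 17.
Require -16*tariff - 17 ≤ -65, so tariff ≥ 3.
The smallest integer in [0, 6] satisfying this is 3.

tariff = 3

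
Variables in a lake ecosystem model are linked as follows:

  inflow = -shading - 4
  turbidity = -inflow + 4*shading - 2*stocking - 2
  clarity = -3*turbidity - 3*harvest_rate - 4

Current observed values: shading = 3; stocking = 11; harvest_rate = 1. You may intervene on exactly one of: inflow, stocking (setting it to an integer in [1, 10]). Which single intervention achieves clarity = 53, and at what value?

Intervening on inflow: with other inputs at their observed values, clarity = 3*inflow + 29. Solving for 53 gives inflow = 8, within [1, 10].
Intervening on stocking: clarity = 6*stocking - 58. Reaching 53 requires stocking = 37/2, not an integer.

set inflow = 8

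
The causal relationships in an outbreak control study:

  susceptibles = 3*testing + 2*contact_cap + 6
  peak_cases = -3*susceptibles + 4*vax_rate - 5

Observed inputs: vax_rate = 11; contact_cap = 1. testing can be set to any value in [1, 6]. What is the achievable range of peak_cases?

Substituting into the susceptibles equation gives susceptibles = 3*testing + 8.
Substituting into the peak_cases equation gives peak_cases = -9*testing + 15.
Linear in testing, so extremes are at the endpoints: testing = 1 gives peak_cases = 6; testing = 6 gives peak_cases = -39.

-39 to 6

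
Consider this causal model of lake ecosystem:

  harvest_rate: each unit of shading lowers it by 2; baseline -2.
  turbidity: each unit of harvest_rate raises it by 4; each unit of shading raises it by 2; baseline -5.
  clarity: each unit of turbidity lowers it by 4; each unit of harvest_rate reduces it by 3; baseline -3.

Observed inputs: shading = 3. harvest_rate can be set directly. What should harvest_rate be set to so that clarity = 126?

Intervening on harvest_rate fixes its value directly, overriding its dependence on shading.
Substituting into the turbidity equation gives turbidity = 4*harvest_rate + 1.
This gives clarity = -19*harvest_rate - 7.
Solve -19*harvest_rate - 7 = 126: harvest_rate = (126 + 7) / -19 = -7.

harvest_rate = -7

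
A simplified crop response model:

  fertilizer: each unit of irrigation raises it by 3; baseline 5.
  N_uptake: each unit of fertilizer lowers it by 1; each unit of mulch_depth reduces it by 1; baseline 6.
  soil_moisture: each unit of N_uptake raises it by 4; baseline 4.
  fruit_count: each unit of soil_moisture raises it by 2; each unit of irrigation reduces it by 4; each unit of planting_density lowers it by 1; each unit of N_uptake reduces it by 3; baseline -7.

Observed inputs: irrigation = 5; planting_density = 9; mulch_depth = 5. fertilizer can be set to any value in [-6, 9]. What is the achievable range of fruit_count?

-68 to 7

Intervening on fertilizer fixes its value directly, overriding its dependence on irrigation.
Substituting into the N_uptake equation gives N_uptake = -fertilizer + 1.
soil_moisture becomes -4*fertilizer + 8.
Substituting into the fruit_count equation gives fruit_count = -5*fertilizer - 23.
Linear in fertilizer, so extremes are at the endpoints: fertilizer = -6 gives fruit_count = 7; fertilizer = 9 gives fruit_count = -68.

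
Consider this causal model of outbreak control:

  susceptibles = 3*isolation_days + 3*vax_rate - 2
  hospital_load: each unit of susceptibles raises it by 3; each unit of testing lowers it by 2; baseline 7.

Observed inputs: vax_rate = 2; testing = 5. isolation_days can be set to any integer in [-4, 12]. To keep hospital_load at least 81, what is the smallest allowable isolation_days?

Substituting into the susceptibles equation gives susceptibles = 3*isolation_days + 4.
So hospital_load = 9*isolation_days + 9.
Require 9*isolation_days + 9 ≥ 81, so isolation_days ≥ 8.
The smallest integer in [-4, 12] satisfying this is 8.

isolation_days = 8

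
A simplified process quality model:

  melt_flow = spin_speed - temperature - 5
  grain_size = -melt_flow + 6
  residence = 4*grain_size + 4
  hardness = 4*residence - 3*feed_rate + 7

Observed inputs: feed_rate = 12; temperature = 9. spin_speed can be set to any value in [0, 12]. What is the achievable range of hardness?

Substituting into the melt_flow equation gives melt_flow = spin_speed - 14.
Substituting into the grain_size equation gives grain_size = -spin_speed + 20.
residence becomes -4*spin_speed + 84.
This gives hardness = -16*spin_speed + 307.
Linear in spin_speed, so extremes are at the endpoints: spin_speed = 0 gives hardness = 307; spin_speed = 12 gives hardness = 115.

115 to 307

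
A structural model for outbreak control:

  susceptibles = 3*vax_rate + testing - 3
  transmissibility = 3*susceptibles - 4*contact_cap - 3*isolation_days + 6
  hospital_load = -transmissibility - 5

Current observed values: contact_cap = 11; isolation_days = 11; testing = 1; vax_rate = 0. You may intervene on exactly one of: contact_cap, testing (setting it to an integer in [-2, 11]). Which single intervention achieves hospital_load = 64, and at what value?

set contact_cap = 9

Intervening on contact_cap: with other inputs at their observed values, hospital_load = 4*contact_cap + 28. Solving for 64 gives contact_cap = 9, within [-2, 11].
Intervening on testing: hospital_load = -3*testing + 75. Reaching 64 requires testing = 11/3, not an integer.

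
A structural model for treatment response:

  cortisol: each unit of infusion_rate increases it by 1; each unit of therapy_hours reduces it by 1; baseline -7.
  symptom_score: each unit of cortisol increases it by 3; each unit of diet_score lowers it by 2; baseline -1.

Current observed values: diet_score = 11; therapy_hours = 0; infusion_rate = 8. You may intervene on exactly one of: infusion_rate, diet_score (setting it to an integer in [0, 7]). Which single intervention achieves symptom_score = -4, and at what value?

Intervening on infusion_rate: symptom_score = 3*infusion_rate - 44. Reaching -4 requires infusion_rate = 40/3, not an integer.
Intervening on diet_score: with other inputs at their observed values, symptom_score = -2*diet_score + 2. Solving for -4 gives diet_score = 3, within [0, 7].

set diet_score = 3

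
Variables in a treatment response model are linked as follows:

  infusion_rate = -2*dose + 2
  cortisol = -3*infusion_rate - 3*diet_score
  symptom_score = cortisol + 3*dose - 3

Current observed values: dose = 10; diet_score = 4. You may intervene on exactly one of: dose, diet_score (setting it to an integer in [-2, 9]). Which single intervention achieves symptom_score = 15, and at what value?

Intervening on dose: with other inputs at their observed values, symptom_score = 9*dose - 21. Solving for 15 gives dose = 4, within [-2, 9].
Intervening on diet_score: symptom_score = -3*diet_score + 81. Reaching 15 requires diet_score = 22, outside [-2, 9].

set dose = 4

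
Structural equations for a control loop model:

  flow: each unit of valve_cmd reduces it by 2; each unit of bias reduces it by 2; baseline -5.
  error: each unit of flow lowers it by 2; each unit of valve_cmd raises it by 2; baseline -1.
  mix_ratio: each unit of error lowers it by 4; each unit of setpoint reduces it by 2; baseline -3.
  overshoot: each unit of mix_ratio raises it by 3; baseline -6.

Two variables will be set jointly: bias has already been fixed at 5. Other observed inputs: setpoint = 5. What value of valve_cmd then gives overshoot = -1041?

valve_cmd = 9

With bias held at 5:
Substituting into the flow equation gives flow = -2*valve_cmd - 15.
Substituting into the error equation gives error = 6*valve_cmd + 29.
Substituting into the mix_ratio equation gives mix_ratio = -24*valve_cmd - 129.
Substituting into the overshoot equation gives overshoot = -72*valve_cmd - 393.
Solve -72*valve_cmd - 393 = -1041: valve_cmd = (-1041 + 393) / -72 = 9.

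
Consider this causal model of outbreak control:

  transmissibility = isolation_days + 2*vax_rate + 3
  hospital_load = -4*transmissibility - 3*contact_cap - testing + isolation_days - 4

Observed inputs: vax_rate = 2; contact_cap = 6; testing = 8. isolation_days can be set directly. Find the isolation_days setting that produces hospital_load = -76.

isolation_days = 6

Substituting into the transmissibility equation gives transmissibility = isolation_days + 7.
Substituting into the hospital_load equation gives hospital_load = -3*isolation_days - 58.
Solve -3*isolation_days - 58 = -76: isolation_days = (-76 + 58) / -3 = 6.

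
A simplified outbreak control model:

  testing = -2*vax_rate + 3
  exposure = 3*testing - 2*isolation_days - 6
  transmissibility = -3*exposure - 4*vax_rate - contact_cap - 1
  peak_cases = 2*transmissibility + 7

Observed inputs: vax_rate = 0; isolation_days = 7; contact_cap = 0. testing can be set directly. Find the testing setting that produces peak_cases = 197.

Intervening on testing fixes its value directly, overriding its dependence on vax_rate.
Substituting into the exposure equation gives exposure = 3*testing - 20.
transmissibility becomes -9*testing + 59.
Substituting into the peak_cases equation gives peak_cases = -18*testing + 125.
Solve -18*testing + 125 = 197: testing = (197 - 125) / -18 = -4.

testing = -4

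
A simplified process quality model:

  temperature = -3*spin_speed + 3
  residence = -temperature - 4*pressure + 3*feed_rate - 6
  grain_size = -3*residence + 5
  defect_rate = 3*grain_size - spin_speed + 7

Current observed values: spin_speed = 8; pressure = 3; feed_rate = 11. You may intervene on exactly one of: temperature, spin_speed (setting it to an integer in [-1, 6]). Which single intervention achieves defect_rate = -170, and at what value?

Intervening on temperature: defect_rate = 9*temperature - 121. Reaching -170 requires temperature = -49/9, not an integer.
Intervening on spin_speed: with other inputs at their observed values, defect_rate = -28*spin_speed - 86. Solving for -170 gives spin_speed = 3, within [-1, 6].

set spin_speed = 3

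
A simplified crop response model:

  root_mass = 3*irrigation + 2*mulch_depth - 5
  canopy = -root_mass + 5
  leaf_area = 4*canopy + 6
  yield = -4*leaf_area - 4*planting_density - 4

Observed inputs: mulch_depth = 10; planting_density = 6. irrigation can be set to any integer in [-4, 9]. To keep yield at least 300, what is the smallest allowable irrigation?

Substituting into the root_mass equation gives root_mass = 3*irrigation + 15.
So canopy = -3*irrigation - 10.
Substituting into the leaf_area equation gives leaf_area = -12*irrigation - 34.
Substituting into the yield equation gives yield = 48*irrigation + 108.
Require 48*irrigation + 108 ≥ 300, so irrigation ≥ 4.
The smallest integer in [-4, 9] satisfying this is 4.

irrigation = 4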